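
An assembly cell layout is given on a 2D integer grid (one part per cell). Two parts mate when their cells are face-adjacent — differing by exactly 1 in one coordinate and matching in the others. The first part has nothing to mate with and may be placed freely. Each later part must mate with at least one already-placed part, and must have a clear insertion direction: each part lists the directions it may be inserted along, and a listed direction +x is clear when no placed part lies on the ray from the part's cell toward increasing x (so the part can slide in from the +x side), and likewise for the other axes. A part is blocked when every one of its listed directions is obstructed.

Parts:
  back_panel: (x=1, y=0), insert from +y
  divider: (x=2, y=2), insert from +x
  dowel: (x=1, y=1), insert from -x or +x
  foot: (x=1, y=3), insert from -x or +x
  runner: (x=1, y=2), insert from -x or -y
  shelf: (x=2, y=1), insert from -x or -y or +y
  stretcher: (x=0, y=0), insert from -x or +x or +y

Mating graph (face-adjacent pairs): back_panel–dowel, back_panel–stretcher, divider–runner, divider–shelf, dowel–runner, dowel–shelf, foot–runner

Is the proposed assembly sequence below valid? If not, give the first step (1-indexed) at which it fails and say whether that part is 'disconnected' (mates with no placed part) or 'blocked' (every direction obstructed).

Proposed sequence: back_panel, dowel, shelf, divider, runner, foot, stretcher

Valid

1. back_panel@(1, 0) [+y clear] — {back_panel}
2. dowel@(1, 1) [-x clear] — {back_panel, dowel}
3. shelf@(2, 1) [-y clear] — {back_panel, dowel, shelf}
4. divider@(2, 2) [+x clear] — {back_panel, divider, dowel, shelf}
5. runner@(1, 2) [-x clear] — {back_panel, divider, dowel, runner, shelf}
6. foot@(1, 3) [-x clear] — {back_panel, divider, dowel, foot, runner, shelf}
7. stretcher@(0, 0) [-x clear] — {back_panel, divider, dowel, foot, runner, shelf, stretcher}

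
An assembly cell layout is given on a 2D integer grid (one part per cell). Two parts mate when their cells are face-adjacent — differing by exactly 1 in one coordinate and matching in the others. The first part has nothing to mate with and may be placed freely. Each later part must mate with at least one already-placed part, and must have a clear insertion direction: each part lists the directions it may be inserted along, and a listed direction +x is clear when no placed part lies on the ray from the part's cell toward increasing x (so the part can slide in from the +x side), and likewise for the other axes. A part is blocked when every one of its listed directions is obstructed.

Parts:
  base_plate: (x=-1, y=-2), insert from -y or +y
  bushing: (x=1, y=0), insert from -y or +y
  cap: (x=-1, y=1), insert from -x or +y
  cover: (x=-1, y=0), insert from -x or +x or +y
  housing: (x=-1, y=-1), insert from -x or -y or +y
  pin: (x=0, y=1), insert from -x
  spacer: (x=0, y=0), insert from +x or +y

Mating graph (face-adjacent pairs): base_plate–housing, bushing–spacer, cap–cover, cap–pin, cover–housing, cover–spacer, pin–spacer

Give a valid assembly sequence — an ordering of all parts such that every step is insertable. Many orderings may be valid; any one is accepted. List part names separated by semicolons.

pin; cap; spacer; bushing; cover; housing; base_plate

1. pin@(0, 1) [-x clear] — {pin}
2. cap@(-1, 1) [-x clear] — {cap, pin}
3. spacer@(0, 0) [+x clear] — {cap, pin, spacer}
4. bushing@(1, 0) [-y clear] — {bushing, cap, pin, spacer}
5. cover@(-1, 0) [-x clear] — {bushing, cap, cover, pin, spacer}
6. housing@(-1, -1) [-x clear] — {bushing, cap, cover, housing, pin, spacer}
7. base_plate@(-1, -2) [-y clear] — {base_plate, bushing, cap, cover, housing, pin, spacer}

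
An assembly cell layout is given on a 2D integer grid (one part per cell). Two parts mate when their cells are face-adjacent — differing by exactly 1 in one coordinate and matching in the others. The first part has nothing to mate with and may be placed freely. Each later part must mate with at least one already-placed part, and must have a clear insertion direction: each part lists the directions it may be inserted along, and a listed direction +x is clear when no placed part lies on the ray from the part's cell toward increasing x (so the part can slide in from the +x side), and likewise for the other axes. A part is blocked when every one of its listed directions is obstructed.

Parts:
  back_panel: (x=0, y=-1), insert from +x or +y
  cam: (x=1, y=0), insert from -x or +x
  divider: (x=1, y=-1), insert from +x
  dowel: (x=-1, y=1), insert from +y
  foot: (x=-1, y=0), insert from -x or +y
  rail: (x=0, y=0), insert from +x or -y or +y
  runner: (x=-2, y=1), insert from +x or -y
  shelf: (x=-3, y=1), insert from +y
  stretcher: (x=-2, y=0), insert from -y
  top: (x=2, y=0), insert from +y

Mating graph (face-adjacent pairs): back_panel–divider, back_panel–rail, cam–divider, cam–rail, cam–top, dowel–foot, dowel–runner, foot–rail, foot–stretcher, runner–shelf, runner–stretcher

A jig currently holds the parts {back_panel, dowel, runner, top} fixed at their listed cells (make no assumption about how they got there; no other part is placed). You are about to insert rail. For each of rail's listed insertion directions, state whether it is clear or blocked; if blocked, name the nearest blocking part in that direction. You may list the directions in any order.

+x: nearest on ray is top@(2, 0) ⇒ blocked
-y: nearest on ray is back_panel@(0, -1) ⇒ blocked
+y: ray from rail(0, 0) has no placed part ⇒ clear

+x: blocked by top; +y: clear; -y: blocked by back_panel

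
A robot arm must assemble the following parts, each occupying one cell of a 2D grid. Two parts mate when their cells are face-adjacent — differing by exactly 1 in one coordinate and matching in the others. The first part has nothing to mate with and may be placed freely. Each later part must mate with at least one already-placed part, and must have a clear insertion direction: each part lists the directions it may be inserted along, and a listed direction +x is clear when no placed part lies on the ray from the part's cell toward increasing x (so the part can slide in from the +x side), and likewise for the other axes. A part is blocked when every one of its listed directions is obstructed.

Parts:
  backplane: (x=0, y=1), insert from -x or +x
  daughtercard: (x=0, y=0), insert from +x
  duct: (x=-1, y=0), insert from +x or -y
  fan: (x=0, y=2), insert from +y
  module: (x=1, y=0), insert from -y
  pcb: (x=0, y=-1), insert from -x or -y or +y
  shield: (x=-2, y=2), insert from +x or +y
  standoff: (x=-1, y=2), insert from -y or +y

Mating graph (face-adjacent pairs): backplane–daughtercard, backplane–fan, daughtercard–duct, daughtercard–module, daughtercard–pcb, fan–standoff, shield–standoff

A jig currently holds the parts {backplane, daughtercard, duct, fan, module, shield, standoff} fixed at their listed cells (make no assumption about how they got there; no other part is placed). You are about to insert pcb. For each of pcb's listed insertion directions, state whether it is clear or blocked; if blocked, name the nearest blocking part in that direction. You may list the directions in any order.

-x: ray from pcb(0, -1) has no placed part ⇒ clear
-y: ray from pcb(0, -1) has no placed part ⇒ clear
+y: nearest on ray is daughtercard@(0, 0) ⇒ blocked

+y: blocked by daughtercard; -x: clear; -y: clear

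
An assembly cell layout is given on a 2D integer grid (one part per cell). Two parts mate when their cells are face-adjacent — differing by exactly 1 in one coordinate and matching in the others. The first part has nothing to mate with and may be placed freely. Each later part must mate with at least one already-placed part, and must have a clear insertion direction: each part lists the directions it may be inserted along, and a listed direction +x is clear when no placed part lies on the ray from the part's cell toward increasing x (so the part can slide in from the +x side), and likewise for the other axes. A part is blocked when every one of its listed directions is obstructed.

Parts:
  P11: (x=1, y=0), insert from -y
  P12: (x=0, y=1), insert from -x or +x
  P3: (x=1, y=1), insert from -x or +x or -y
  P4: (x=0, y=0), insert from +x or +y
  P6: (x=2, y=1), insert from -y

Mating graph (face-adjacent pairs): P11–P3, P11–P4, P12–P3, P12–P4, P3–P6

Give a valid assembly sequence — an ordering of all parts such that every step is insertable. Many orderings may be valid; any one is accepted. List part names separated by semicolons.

P12; P4; P3; P6; P11

1. P12@(0, 1) [-x clear] — {P12}
2. P4@(0, 0) [+x clear] — {P12, P4}
3. P3@(1, 1) [+x clear] — {P12, P3, P4}
4. P6@(2, 1) [-y clear] — {P12, P3, P4, P6}
5. P11@(1, 0) [-y clear] — {P11, P12, P3, P4, P6}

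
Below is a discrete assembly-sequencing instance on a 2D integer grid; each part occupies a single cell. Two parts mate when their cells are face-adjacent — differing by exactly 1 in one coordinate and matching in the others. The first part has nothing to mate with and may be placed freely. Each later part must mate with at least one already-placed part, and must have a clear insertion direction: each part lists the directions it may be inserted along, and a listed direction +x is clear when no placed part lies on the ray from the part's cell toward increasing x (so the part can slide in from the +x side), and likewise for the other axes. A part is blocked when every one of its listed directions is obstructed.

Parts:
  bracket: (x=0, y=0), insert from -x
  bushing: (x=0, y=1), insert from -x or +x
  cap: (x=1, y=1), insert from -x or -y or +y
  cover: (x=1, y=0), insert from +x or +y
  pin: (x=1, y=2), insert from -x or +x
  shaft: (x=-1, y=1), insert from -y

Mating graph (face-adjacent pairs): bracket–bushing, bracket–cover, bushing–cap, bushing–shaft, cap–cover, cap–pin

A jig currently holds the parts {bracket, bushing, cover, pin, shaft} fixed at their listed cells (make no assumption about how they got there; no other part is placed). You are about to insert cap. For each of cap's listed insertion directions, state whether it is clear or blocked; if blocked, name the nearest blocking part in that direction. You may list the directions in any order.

+y: blocked by pin; -x: blocked by bushing; -y: blocked by cover

-x: nearest on ray is bushing@(0, 1) ⇒ blocked
-y: nearest on ray is cover@(1, 0) ⇒ blocked
+y: nearest on ray is pin@(1, 2) ⇒ blocked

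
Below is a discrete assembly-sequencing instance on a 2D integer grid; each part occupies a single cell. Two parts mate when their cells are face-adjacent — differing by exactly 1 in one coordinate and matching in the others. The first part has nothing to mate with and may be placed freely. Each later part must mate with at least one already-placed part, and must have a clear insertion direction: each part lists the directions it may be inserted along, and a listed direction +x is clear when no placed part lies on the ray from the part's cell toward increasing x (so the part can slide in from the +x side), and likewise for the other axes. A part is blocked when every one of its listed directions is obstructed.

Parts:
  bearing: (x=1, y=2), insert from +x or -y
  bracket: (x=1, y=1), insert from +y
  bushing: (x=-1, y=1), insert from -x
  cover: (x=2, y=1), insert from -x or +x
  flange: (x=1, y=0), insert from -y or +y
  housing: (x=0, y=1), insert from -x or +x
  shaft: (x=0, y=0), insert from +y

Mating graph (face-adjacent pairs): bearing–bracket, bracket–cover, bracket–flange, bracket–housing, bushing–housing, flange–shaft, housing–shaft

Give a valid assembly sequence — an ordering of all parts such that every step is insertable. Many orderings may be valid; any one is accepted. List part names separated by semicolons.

flange; bracket; shaft; housing; bushing; cover; bearing

1. flange@(1, 0) [-y clear] — {flange}
2. bracket@(1, 1) [+y clear] — {bracket, flange}
3. shaft@(0, 0) [+y clear] — {bracket, flange, shaft}
4. housing@(0, 1) [-x clear] — {bracket, flange, housing, shaft}
5. bushing@(-1, 1) [-x clear] — {bracket, bushing, flange, housing, shaft}
6. cover@(2, 1) [+x clear] — {bracket, bushing, cover, flange, housing, shaft}
7. bearing@(1, 2) [+x clear] — {bearing, bracket, bushing, cover, flange, housing, shaft}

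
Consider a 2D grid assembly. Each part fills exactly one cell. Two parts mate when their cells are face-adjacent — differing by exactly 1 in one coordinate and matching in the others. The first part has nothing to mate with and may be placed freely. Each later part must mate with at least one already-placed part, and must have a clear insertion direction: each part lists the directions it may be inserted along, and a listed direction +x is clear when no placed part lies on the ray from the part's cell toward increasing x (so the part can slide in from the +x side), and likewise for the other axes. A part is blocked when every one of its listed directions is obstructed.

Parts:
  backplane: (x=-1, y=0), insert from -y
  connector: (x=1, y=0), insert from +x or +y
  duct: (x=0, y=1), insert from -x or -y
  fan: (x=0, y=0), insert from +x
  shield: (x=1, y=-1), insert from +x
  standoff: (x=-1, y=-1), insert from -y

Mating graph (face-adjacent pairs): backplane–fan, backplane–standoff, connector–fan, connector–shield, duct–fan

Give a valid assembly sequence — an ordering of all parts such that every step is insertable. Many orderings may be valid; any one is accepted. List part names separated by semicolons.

fan; duct; connector; shield; backplane; standoff

1. fan@(0, 0) [+x clear] — {fan}
2. duct@(0, 1) [-x clear] — {duct, fan}
3. connector@(1, 0) [+x clear] — {connector, duct, fan}
4. shield@(1, -1) [+x clear] — {connector, duct, fan, shield}
5. backplane@(-1, 0) [-y clear] — {backplane, connector, duct, fan, shield}
6. standoff@(-1, -1) [-y clear] — {backplane, connector, duct, fan, shield, standoff}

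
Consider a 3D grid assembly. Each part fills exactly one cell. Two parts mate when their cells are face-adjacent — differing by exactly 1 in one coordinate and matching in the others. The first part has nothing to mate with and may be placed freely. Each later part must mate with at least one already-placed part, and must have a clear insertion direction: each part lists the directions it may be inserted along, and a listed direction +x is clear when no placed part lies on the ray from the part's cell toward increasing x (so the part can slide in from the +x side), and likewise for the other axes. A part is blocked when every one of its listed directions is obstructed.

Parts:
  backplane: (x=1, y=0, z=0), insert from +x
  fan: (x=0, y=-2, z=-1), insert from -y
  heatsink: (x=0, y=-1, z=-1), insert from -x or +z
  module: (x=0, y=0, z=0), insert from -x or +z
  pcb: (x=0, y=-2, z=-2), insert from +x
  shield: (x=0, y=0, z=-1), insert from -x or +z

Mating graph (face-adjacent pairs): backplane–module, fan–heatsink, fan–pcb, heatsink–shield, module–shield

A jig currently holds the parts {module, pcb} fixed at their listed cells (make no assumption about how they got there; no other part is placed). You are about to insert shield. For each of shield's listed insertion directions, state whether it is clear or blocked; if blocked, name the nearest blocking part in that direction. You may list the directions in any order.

-x: ray from shield(0, 0, -1) has no placed part ⇒ clear
+z: nearest on ray is module@(0, 0, 0) ⇒ blocked

+z: blocked by module; -x: clear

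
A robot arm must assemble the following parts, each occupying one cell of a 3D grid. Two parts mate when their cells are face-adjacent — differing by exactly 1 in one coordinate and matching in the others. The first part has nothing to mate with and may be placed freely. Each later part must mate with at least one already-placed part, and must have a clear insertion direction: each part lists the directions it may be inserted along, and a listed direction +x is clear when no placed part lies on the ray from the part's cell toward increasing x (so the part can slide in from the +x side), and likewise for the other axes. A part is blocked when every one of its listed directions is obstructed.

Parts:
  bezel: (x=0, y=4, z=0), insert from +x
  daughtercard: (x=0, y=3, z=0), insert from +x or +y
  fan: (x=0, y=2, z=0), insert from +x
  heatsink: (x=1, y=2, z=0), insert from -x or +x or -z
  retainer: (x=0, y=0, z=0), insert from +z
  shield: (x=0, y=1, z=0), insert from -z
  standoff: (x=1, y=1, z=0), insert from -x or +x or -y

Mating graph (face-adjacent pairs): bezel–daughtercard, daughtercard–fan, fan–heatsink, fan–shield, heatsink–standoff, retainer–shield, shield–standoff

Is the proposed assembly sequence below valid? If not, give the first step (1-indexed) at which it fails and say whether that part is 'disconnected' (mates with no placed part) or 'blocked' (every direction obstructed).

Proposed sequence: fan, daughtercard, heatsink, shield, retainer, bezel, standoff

1. fan@(0, 2, 0) [+x clear] — {fan}
2. daughtercard@(0, 3, 0) [+x clear] — {daughtercard, fan}
3. heatsink@(1, 2, 0) [+x clear] — {daughtercard, fan, heatsink}
4. shield@(0, 1, 0) [-z clear] — {daughtercard, fan, heatsink, shield}
5. retainer@(0, 0, 0) [+z clear] — {daughtercard, fan, heatsink, retainer, shield}
6. bezel@(0, 4, 0) [+x clear] — {bezel, daughtercard, fan, heatsink, retainer, shield}
7. standoff@(1, 1, 0) [+x clear] — {bezel, daughtercard, fan, heatsink, retainer, shield, standoff}

Valid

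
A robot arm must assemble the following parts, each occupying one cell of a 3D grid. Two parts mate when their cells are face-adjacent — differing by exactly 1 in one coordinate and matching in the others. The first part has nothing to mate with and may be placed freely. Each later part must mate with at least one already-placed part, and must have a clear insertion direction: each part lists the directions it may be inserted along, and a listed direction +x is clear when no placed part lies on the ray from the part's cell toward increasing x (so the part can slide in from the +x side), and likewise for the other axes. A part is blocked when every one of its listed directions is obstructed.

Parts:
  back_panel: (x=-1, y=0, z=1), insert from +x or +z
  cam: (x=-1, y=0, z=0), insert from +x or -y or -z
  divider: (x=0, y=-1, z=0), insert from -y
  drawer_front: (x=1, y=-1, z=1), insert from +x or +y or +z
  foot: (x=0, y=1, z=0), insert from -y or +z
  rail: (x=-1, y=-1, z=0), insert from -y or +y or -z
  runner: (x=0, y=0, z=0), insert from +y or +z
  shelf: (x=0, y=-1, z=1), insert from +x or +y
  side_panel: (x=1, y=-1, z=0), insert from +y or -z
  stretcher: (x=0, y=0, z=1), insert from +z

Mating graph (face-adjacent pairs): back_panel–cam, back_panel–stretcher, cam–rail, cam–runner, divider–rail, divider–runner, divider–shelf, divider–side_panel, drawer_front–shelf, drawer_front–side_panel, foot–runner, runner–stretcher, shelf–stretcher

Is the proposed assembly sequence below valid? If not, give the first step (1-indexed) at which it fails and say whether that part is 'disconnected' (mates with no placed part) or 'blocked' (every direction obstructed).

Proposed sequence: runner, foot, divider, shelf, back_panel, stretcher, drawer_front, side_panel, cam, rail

Invalid at step 5 (disconnected)

1. runner@(0, 0, 0) [+y clear] — {runner}
2. foot@(0, 1, 0) [+z clear] — {foot, runner}
3. divider@(0, -1, 0) [-y clear] — {divider, foot, runner}
4. shelf@(0, -1, 1) [+x clear] — {divider, foot, runner, shelf}
5. back_panel@(-1, 0, 1) — no placed neighbour ⇒ disconnected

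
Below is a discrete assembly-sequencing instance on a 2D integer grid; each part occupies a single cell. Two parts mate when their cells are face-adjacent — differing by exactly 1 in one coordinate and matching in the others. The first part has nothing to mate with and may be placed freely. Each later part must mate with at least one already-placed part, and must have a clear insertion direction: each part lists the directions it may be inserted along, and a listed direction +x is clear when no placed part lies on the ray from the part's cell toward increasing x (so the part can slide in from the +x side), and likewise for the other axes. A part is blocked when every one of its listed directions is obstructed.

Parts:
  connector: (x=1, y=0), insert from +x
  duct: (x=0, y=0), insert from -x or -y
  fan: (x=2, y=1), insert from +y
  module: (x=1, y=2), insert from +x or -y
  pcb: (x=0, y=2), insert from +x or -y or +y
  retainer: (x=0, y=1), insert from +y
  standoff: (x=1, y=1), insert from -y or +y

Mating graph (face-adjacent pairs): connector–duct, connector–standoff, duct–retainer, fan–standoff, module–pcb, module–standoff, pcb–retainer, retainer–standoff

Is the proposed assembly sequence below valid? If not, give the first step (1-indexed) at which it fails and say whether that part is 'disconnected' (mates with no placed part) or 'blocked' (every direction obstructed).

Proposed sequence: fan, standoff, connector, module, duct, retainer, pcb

1. fan@(2, 1) [+y clear] — {fan}
2. standoff@(1, 1) [-y clear] — {fan, standoff}
3. connector@(1, 0) [+x clear] — {connector, fan, standoff}
4. module@(1, 2) [+x clear] — {connector, fan, module, standoff}
5. duct@(0, 0) [-x clear] — {connector, duct, fan, module, standoff}
6. retainer@(0, 1) [+y clear] — {connector, duct, fan, module, retainer, standoff}
7. pcb@(0, 2) [+y clear] — {connector, duct, fan, module, pcb, retainer, standoff}

Valid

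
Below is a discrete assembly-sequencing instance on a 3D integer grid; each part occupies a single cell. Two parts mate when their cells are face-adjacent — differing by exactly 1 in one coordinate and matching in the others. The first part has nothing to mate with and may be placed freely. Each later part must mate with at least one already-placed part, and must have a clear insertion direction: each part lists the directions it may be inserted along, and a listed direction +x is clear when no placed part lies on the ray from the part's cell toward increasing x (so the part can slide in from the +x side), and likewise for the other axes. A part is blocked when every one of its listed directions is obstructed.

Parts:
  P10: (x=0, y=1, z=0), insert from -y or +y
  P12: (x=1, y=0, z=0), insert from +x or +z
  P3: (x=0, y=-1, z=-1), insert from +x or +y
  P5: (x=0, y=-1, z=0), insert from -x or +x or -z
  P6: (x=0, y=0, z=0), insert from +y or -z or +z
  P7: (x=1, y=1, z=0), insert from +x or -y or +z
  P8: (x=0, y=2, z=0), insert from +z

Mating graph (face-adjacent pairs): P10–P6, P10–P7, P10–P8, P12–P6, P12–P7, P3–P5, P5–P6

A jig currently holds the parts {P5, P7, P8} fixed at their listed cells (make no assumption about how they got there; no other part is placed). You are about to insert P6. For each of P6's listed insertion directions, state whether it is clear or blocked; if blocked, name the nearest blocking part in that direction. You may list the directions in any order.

+y: nearest on ray is P8@(0, 2, 0) ⇒ blocked
-z: ray from P6(0, 0, 0) has no placed part ⇒ clear
+z: ray from P6(0, 0, 0) has no placed part ⇒ clear

+y: blocked by P8; +z: clear; -z: clear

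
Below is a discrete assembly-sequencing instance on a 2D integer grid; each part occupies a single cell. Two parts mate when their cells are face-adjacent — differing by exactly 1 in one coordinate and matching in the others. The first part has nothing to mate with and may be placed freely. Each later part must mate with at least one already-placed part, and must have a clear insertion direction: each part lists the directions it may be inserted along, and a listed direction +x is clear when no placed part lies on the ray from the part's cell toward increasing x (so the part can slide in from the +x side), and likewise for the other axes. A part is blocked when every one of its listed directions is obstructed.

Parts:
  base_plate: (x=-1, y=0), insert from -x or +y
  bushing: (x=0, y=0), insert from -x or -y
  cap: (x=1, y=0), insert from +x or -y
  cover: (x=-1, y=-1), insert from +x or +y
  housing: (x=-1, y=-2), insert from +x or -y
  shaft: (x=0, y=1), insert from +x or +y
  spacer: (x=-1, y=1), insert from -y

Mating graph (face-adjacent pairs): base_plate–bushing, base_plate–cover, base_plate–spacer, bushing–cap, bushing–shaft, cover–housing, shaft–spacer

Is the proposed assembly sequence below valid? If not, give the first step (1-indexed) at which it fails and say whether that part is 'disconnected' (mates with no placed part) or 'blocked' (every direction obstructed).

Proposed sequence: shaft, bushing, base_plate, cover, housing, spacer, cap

Invalid at step 6 (blocked)

1. shaft@(0, 1) [+x clear] — {shaft}
2. bushing@(0, 0) [-x clear] — {bushing, shaft}
3. base_plate@(-1, 0) [-x clear] — {base_plate, bushing, shaft}
4. cover@(-1, -1) [+x clear] — {base_plate, bushing, cover, shaft}
5. housing@(-1, -2) [+x clear] — {base_plate, bushing, cover, housing, shaft}
6. spacer@(-1, 1) — -y all obstructed ⇒ blocked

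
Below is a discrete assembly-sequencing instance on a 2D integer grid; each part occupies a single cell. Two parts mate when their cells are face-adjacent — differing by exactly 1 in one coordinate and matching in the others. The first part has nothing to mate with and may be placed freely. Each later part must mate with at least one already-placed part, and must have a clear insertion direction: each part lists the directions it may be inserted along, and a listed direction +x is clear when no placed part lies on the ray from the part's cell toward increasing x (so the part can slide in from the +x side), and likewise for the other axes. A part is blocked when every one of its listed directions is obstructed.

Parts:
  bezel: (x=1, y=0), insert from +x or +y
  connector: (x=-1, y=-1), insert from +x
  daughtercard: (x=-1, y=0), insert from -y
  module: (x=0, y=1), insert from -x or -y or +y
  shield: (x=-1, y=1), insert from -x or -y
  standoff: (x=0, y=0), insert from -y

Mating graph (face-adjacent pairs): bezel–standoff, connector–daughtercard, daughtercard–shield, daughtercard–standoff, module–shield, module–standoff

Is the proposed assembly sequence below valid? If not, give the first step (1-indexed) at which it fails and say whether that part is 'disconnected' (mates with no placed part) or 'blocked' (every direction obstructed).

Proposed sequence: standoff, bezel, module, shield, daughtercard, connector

Valid

1. standoff@(0, 0) [-y clear] — {standoff}
2. bezel@(1, 0) [+x clear] — {bezel, standoff}
3. module@(0, 1) [-x clear] — {bezel, module, standoff}
4. shield@(-1, 1) [-x clear] — {bezel, module, shield, standoff}
5. daughtercard@(-1, 0) [-y clear] — {bezel, daughtercard, module, shield, standoff}
6. connector@(-1, -1) [+x clear] — {bezel, connector, daughtercard, module, shield, standoff}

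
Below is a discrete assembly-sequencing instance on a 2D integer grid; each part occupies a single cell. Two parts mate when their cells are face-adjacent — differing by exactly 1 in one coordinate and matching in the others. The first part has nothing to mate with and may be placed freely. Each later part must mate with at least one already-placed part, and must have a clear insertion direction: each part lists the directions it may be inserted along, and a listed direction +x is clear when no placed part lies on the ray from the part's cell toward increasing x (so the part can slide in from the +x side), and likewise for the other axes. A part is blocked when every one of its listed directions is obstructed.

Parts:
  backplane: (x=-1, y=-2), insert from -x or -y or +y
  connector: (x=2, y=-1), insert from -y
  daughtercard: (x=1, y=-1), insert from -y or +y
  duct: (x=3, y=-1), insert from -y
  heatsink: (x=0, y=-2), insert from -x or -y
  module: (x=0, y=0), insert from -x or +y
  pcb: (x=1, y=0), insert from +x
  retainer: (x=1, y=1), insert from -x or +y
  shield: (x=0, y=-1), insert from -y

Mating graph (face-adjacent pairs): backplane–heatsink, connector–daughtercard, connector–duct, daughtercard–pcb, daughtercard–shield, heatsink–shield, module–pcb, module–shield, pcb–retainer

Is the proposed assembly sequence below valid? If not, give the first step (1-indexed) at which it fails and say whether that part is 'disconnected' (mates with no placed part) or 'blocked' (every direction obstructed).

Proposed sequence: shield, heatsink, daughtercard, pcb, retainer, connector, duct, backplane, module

Valid

1. shield@(0, -1) [-y clear] — {shield}
2. heatsink@(0, -2) [-x clear] — {heatsink, shield}
3. daughtercard@(1, -1) [-y clear] — {daughtercard, heatsink, shield}
4. pcb@(1, 0) [+x clear] — {daughtercard, heatsink, pcb, shield}
5. retainer@(1, 1) [-x clear] — {daughtercard, heatsink, pcb, retainer, shield}
6. connector@(2, -1) [-y clear] — {connector, daughtercard, heatsink, pcb, retainer, shield}
7. duct@(3, -1) [-y clear] — {connector, daughtercard, duct, heatsink, pcb, retainer, shield}
8. backplane@(-1, -2) [-x clear] — {backplane, connector, daughtercard, duct, heatsink, pcb, retainer, shield}
9. module@(0, 0) [-x clear] — {backplane, connector, daughtercard, duct, heatsink, module, pcb, retainer, shield}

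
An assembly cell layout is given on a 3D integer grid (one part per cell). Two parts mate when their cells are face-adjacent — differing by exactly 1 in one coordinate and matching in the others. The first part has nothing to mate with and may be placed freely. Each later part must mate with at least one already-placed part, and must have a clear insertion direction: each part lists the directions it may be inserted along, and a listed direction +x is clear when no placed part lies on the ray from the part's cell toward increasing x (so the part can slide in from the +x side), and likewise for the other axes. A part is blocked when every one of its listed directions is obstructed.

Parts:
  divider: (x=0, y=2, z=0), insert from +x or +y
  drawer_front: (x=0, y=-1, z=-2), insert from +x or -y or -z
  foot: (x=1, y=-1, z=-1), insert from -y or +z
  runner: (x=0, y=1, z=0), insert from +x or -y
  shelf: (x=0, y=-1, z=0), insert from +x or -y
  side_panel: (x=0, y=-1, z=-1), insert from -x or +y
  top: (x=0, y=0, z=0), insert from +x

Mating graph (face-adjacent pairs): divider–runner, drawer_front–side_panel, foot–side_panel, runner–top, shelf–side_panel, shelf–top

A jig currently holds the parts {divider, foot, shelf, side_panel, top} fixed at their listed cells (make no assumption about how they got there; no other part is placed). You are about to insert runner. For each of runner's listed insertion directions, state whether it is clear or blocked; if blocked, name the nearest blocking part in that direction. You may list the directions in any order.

+x: clear; -y: blocked by top

+x: ray from runner(0, 1, 0) has no placed part ⇒ clear
-y: nearest on ray is top@(0, 0, 0) ⇒ blocked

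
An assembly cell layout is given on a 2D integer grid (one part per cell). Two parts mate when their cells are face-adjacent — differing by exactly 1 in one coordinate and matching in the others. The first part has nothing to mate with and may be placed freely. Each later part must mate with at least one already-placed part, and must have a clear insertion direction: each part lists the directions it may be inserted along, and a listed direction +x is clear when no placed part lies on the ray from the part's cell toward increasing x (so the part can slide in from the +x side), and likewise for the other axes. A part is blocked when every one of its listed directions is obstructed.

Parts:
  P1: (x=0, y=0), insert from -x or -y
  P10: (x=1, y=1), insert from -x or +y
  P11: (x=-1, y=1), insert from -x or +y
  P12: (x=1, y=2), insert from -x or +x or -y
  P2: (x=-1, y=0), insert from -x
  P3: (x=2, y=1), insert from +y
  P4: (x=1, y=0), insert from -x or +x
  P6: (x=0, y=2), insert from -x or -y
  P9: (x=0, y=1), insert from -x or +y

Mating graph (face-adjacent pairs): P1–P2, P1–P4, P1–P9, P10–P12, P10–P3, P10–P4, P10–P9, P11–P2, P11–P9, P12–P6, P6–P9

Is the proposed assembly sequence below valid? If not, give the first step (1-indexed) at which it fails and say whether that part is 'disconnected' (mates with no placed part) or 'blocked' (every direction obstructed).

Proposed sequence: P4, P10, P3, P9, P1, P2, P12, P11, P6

Valid

1. P4@(1, 0) [-x clear] — {P4}
2. P10@(1, 1) [-x clear] — {P10, P4}
3. P3@(2, 1) [+y clear] — {P10, P3, P4}
4. P9@(0, 1) [-x clear] — {P10, P3, P4, P9}
5. P1@(0, 0) [-x clear] — {P1, P10, P3, P4, P9}
6. P2@(-1, 0) [-x clear] — {P1, P10, P2, P3, P4, P9}
7. P12@(1, 2) [-x clear] — {P1, P10, P12, P2, P3, P4, P9}
8. P11@(-1, 1) [-x clear] — {P1, P10, P11, P12, P2, P3, P4, P9}
9. P6@(0, 2) [-x clear] — {P1, P10, P11, P12, P2, P3, P4, P6, P9}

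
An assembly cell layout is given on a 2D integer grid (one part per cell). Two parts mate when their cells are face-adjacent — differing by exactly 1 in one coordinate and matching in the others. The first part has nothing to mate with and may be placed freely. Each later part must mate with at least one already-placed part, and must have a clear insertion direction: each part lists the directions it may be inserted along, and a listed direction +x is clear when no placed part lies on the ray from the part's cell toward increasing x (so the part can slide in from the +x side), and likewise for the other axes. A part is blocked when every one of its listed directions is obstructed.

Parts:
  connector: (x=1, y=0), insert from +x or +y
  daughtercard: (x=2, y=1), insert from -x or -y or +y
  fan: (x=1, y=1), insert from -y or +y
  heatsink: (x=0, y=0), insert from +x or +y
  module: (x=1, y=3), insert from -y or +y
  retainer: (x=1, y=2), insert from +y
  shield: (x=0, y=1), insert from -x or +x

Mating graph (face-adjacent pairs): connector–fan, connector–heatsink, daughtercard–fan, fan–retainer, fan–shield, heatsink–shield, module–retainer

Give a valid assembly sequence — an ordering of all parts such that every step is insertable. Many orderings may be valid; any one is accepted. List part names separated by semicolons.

1. shield@(0, 1) [-x clear] — {shield}
2. fan@(1, 1) [-y clear] — {fan, shield}
3. daughtercard@(2, 1) [-y clear] — {daughtercard, fan, shield}
4. retainer@(1, 2) [+y clear] — {daughtercard, fan, retainer, shield}
5. module@(1, 3) [+y clear] — {daughtercard, fan, module, retainer, shield}
6. heatsink@(0, 0) [+x clear] — {daughtercard, fan, heatsink, module, retainer, shield}
7. connector@(1, 0) [+x clear] — {connector, daughtercard, fan, heatsink, module, retainer, shield}

shield; fan; daughtercard; retainer; module; heatsink; connector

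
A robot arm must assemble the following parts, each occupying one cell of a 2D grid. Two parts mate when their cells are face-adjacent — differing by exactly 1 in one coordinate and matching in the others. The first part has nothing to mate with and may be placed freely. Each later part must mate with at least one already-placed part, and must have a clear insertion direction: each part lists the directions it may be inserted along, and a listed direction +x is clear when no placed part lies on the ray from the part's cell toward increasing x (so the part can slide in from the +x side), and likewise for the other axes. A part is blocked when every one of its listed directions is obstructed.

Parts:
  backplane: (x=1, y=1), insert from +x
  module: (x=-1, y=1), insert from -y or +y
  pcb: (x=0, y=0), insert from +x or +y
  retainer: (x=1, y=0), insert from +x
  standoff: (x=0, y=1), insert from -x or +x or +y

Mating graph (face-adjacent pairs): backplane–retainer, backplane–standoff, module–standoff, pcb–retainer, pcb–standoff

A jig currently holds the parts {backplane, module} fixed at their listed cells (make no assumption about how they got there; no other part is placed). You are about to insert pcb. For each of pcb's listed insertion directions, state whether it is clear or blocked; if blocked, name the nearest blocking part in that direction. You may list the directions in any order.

+x: clear; +y: clear

+x: ray from pcb(0, 0) has no placed part ⇒ clear
+y: ray from pcb(0, 0) has no placed part ⇒ clear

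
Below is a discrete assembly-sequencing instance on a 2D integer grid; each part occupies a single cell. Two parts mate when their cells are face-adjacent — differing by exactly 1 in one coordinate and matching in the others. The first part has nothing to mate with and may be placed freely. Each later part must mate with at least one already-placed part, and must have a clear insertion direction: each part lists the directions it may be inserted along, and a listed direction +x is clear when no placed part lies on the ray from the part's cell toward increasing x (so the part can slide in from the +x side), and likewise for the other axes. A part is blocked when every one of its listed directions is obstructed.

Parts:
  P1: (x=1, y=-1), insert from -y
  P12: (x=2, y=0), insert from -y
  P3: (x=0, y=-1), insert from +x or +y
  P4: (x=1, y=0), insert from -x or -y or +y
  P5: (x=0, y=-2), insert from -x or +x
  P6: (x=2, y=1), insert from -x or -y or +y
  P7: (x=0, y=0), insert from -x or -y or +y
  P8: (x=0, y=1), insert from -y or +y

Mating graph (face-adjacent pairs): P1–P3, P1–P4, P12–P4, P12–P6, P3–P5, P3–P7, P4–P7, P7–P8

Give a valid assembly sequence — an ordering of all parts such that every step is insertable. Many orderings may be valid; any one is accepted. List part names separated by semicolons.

1. P4@(1, 0) [-x clear] — {P4}
2. P7@(0, 0) [-x clear] — {P4, P7}
3. P3@(0, -1) [+x clear] — {P3, P4, P7}
4. P5@(0, -2) [-x clear] — {P3, P4, P5, P7}
5. P12@(2, 0) [-y clear] — {P12, P3, P4, P5, P7}
6. P1@(1, -1) [-y clear] — {P1, P12, P3, P4, P5, P7}
7. P6@(2, 1) [-x clear] — {P1, P12, P3, P4, P5, P6, P7}
8. P8@(0, 1) [+y clear] — {P1, P12, P3, P4, P5, P6, P7, P8}

P4; P7; P3; P5; P12; P1; P6; P8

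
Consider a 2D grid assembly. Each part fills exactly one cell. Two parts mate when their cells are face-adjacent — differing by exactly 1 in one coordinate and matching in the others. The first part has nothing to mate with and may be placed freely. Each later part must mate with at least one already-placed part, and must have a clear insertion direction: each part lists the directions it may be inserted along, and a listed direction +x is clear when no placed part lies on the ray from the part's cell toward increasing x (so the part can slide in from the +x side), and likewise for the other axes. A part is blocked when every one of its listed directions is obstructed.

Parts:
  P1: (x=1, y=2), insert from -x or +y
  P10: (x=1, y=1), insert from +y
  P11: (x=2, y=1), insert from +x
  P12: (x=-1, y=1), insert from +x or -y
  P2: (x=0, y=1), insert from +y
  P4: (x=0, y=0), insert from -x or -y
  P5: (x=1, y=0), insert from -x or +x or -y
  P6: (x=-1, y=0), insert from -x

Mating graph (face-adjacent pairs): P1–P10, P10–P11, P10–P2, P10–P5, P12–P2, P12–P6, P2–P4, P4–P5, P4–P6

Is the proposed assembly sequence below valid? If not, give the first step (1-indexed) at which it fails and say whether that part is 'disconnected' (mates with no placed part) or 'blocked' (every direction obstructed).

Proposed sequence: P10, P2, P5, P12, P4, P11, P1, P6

1. P10@(1, 1) [+y clear] — {P10}
2. P2@(0, 1) [+y clear] — {P10, P2}
3. P5@(1, 0) [-x clear] — {P10, P2, P5}
4. P12@(-1, 1) [-y clear] — {P10, P12, P2, P5}
5. P4@(0, 0) [-x clear] — {P10, P12, P2, P4, P5}
6. P11@(2, 1) [+x clear] — {P10, P11, P12, P2, P4, P5}
7. P1@(1, 2) [-x clear] — {P1, P10, P11, P12, P2, P4, P5}
8. P6@(-1, 0) [-x clear] — {P1, P10, P11, P12, P2, P4, P5, P6}

Valid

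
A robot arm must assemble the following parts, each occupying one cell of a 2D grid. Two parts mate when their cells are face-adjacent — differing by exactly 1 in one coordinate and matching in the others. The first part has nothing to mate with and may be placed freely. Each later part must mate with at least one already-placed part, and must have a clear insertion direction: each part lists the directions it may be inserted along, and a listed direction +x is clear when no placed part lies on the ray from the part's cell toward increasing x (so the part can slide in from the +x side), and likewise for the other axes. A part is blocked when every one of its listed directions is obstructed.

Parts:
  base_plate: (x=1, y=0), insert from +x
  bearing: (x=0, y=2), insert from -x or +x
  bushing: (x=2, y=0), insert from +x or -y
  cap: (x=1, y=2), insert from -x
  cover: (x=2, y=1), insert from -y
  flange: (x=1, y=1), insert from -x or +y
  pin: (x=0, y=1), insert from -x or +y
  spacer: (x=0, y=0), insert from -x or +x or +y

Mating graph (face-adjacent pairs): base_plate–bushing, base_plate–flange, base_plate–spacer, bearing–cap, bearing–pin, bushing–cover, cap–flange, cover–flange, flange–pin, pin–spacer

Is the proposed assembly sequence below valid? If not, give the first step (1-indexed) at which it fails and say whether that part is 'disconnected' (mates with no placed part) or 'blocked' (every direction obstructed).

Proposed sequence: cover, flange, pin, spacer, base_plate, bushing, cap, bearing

Valid

1. cover@(2, 1) [-y clear] — {cover}
2. flange@(1, 1) [-x clear] — {cover, flange}
3. pin@(0, 1) [-x clear] — {cover, flange, pin}
4. spacer@(0, 0) [-x clear] — {cover, flange, pin, spacer}
5. base_plate@(1, 0) [+x clear] — {base_plate, cover, flange, pin, spacer}
6. bushing@(2, 0) [+x clear] — {base_plate, bushing, cover, flange, pin, spacer}
7. cap@(1, 2) [-x clear] — {base_plate, bushing, cap, cover, flange, pin, spacer}
8. bearing@(0, 2) [-x clear] — {base_plate, bearing, bushing, cap, cover, flange, pin, spacer}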